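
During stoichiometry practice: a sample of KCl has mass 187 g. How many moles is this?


M(KCl) = 74.55 g/mol
n = mass/M = 187/74.55 = 2.5084 mol

2.5084 mol


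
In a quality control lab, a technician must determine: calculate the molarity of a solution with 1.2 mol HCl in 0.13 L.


M = n/V = 1.2/0.13 = 9.231 mol/L

9.231 M


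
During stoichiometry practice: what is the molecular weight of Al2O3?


M(Al2O3) = 2×26.98 + 3×16.0
= 53.96 + 48.0
= 101.96 g/mol

101.96 g/mol


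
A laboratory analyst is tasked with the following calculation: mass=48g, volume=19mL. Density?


ρ = mass/volume
= 48/19
= 2.526 g/mL

2.526 g/mL


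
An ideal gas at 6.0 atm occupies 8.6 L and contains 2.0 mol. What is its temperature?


PV = nRT  (R = 0.08206 L·atm/(mol·K))
T = PV/(nR) = 6.0×8.6/(2.0×0.08206)
= 51.60/0.164120
= 314.40 K

314.40 K


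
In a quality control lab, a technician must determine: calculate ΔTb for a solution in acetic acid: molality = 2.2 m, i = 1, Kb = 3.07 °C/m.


ΔTb = Kb × m × i
= 3.07 × 2.2 × 1
= 6.754 °C

6.754 °C


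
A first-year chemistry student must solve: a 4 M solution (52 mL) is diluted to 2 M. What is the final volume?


C1V1 = C2V2
4 × 52 = 2 × V2
V2 = 208/2 = 104.0 mL

104.0 mL


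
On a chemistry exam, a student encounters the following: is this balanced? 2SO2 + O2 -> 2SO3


Equation: 2SO2 + O2 -> 2SO3
Check atoms: O: 6=6, S: 2=2
Balanced

Yes, balanced


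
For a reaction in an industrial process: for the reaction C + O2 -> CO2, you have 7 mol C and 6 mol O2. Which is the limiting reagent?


Mole ratio available / coefficient:
  C: 7/1 = 7.000
  O2: 6/1 = 6.000
Smaller ratio is limiting.

O2


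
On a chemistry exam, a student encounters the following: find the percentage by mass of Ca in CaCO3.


M(CaCO3) = 1×40.08 + 1×12.01 + 3×16.0 = 100.09 g/mol
Mass of Ca = 1 × 40.08 = 40.08 g/mol
% Ca = 40.08/100.09 × 100 = 40.04%

40.04%


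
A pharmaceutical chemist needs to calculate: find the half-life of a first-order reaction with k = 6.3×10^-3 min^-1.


t½ = ln2/k = 0.693147/(6.3×10^-3 min^-1)
= 110.0 min

110.0 min


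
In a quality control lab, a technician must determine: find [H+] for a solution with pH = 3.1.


[H+] = 10^(-pH) = 10^(-3.1)
= 7.94×10^-4 M

7.94×10^-4 M


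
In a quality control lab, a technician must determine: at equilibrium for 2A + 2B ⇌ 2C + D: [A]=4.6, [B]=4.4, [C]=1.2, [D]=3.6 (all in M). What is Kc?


Kc = [C]^2[D]/([A]^2[B]^2)
= (1.2^2 × 3.6^1)/(4.6^2 × 4.4^2)
= 5.184/409.6576
= 0.01265

0.01265


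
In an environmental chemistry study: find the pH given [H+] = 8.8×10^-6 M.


pH = -log10([H+]) = -log10(8.8×10^-6)
= 6 - log10(8.8)
= 6 - 0.94
= 5.06

5.06


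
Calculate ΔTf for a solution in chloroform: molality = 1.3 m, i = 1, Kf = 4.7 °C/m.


ΔTf = Kf × m × i
= 4.7 × 1.3 × 1
= 6.11 °C

6.11 °C


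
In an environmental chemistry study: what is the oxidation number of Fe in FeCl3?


x + 3(-1) = 0, so x = +3
Oxidation number: +3

+3


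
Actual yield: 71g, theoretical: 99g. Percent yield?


% yield = actual/theoretical × 100
= 71/99 × 100
= 71.72%

71.72%


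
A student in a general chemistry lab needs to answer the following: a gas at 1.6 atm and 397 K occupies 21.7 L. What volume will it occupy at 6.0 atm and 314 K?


P1V1/T1 = P2V2/T2
V2 = P1V1T2/(T1P2)
= 1.6×21.7×314/(397×6.0)
= 4.577 L

4.577 L


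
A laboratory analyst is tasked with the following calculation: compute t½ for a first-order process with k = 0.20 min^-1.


t½ = ln2/k = 0.693147/(0.20 min^-1)
= 3.466 min

3.466 min


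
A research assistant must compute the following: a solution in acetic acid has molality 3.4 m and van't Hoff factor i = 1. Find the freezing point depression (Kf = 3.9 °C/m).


ΔTf = Kf × m × i
= 3.9 × 3.4 × 1
= 13.26 °C

13.26 °C


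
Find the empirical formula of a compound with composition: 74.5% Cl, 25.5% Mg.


Assume 100 g sample. Moles of each element:
  Cl: 74.5/35.45 = 2.102 mol
  Mg: 25.5/24.31 = 1.049 mol
Divide by smallest (1.049):
  Cl: 2.102/1.049 = 2.0
  Mg: 1.049/1.049 = 1.0
Empirical formula: MgCl2

MgCl2


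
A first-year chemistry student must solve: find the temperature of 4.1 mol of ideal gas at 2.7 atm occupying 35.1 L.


PV = nRT  (R = 0.08206 L·atm/(mol·K))
T = PV/(nR) = 2.7×35.1/(4.1×0.08206)
= 94.77/0.336446
= 281.68 K

281.68 K


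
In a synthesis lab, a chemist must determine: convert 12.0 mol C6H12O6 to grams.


M(C6H12O6) = 180.16 g/mol
mass = n × M = 12.0 × 180.16 = 2161.92 g

2161.92 g


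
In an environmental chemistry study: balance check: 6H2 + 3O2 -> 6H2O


Equation: 6H2 + 3O2 -> 6H2O
Check atoms: H: 12=12, O: 6=6
Balanced

Yes, balanced


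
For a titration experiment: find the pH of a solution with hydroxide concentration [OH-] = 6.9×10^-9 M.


pOH = -log10([OH-]) = -log10(6.9×10^-9)
= 9 - log10(6.9) = 8.16
pH = 14 - pOH = 14 - 8.16 = 5.84

5.84


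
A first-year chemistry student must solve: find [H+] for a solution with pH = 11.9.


[H+] = 10^(-pH) = 10^(-11.9)
= 1.26×10^-12 M

1.26×10^-12 M


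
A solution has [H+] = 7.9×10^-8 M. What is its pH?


pH = -log10([H+]) = -log10(7.9×10^-8)
= 8 - log10(7.9)
= 8 - 0.9
= 7.1

7.1


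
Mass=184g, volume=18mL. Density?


ρ = mass/volume
= 184/18
= 10.222 g/mL

10.222 g/mL


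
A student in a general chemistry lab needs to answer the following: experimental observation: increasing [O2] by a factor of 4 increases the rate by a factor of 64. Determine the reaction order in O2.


rate ∝ [O2]^n
4^n = 64 → n = 3
Order in O2: 3

3


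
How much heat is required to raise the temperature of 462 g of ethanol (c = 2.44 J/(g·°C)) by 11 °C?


q = mcΔT = 462 × 2.44 × 11
= 12400.08 J

12400.08 J


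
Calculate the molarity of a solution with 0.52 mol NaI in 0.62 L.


M = n/V = 0.52/0.62 = 0.839 mol/L

0.839 M


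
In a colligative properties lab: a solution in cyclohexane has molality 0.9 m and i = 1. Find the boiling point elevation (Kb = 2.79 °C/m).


ΔTb = Kb × m × i
= 2.79 × 0.9 × 1
= 2.511 °C

2.511 °C


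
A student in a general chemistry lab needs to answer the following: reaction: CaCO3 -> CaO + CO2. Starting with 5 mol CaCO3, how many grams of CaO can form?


Mole ratio CaO:CaCO3 = 1:1
n(CaO) = 5 × 1/1 = 5.000 mol
mass = 5.000 × 56.08 = 280.4 g

280.4 g


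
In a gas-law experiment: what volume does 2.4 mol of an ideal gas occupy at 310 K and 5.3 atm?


PV = nRT  (R = 0.08206 L·atm/(mol·K))
V = nRT/P = 2.4×0.08206×310/5.3
= 11.519 L

11.519 L


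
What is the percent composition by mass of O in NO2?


M(NO2) = 1×14.01 + 2×16.0 = 46.01 g/mol
Mass of O = 2 × 16.0 = 32.00 g/mol
% O = 32.00/46.01 × 100 = 69.55%

69.55%


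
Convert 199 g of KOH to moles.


M(KOH) = 56.11 g/mol
n = mass/M = 199/56.11 = 3.5466 mol

3.5466 mol


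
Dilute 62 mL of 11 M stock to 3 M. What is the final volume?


C1V1 = C2V2
11 × 62 = 3 × V2
V2 = 682/3 = 227.33 mL

227.33 mL


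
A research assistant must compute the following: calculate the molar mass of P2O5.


M(P2O5) = 2×30.97 + 5×16.0
= 61.94 + 80.0
= 141.94 g/mol

141.94 g/mol


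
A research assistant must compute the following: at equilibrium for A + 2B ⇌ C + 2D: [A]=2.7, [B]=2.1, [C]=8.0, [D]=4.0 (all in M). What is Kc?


Kc = [C][D]^2/([A][B]^2)
= (8.0^1 × 4.0^2)/(2.7^1 × 2.1^2)
= 128/11.907
= 10.75

10.75


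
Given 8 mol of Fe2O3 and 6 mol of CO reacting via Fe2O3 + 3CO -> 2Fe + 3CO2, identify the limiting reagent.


Mole ratio available / coefficient:
  Fe2O3: 8/1 = 8.000
  CO: 6/3 = 2.000
Smaller ratio is limiting.

CO


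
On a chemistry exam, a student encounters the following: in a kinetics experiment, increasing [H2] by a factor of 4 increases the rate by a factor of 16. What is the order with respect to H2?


rate ∝ [H2]^n
4^n = 16 → n = 2
Order in H2: 2

2


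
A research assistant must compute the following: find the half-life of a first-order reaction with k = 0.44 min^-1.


t½ = ln2/k = 0.693147/(0.44 min^-1)
= 1.575 min

1.575 min


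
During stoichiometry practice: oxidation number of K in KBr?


Group 1 metal: +1
Oxidation number: +1

+1


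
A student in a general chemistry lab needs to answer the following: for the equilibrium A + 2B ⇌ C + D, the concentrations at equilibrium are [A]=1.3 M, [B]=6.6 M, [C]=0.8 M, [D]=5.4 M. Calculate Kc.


Kc = [C][D]/([A][B]^2)
= (0.8^1 × 5.4^1)/(1.3^1 × 6.6^2)
= 4.32/56.628
= 0.07629

0.07629


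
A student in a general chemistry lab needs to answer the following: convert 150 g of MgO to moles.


M(MgO) = 40.31 g/mol
n = mass/M = 150/40.31 = 3.7212 mol

3.7212 mol


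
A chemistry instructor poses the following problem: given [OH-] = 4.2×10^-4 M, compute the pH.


pOH = -log10([OH-]) = -log10(4.2×10^-4)
= 4 - log10(4.2) = 3.38
pH = 14 - pOH = 14 - 3.38 = 10.62

10.62


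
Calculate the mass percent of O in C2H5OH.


M(C2H5OH) = 2×12.01 + 6×1.008 + 1×16.0 = 46.068 g/mol
Mass of O = 1 × 16.0 = 16.00 g/mol
% O = 16.00/46.068 × 100 = 34.73%

34.73%


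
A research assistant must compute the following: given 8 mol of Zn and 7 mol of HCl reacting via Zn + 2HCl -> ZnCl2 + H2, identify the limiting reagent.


Mole ratio available / coefficient:
  Zn: 8/1 = 8.000
  HCl: 7/2 = 3.500
Smaller ratio is limiting.

HCl


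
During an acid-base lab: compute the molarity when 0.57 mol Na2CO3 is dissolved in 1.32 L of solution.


M = n/V = 0.57/1.32 = 0.432 mol/L

0.432 M


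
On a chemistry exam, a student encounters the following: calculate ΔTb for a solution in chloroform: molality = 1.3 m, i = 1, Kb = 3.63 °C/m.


ΔTb = Kb × m × i
= 3.63 × 1.3 × 1
= 4.719 °C

4.719 °C


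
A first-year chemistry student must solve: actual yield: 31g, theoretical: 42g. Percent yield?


% yield = actual/theoretical × 100
= 31/42 × 100
= 73.81%

73.81%


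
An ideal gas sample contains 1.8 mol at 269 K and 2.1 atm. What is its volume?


PV = nRT  (R = 0.08206 L·atm/(mol·K))
V = nRT/P = 1.8×0.08206×269/2.1
= 18.921 L

18.921 L


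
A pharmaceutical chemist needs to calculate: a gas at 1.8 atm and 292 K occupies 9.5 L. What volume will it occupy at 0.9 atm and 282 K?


P1V1/T1 = P2V2/T2
V2 = P1V1T2/(T1P2)
= 1.8×9.5×282/(292×0.9)
= 18.349 L

18.349 L


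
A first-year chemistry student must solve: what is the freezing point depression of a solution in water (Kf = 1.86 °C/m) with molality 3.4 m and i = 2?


ΔTf = Kf × m × i
= 1.86 × 3.4 × 2
= 12.648 °C

12.648 °C


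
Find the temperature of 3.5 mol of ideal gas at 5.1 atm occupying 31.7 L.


PV = nRT  (R = 0.08206 L·atm/(mol·K))
T = PV/(nR) = 5.1×31.7/(3.5×0.08206)
= 161.67/0.287210
= 562.90 K

562.90 K


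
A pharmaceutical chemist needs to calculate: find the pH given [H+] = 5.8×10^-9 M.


pH = -log10([H+]) = -log10(5.8×10^-9)
= 9 - log10(5.8)
= 9 - 0.76
= 8.24

8.24


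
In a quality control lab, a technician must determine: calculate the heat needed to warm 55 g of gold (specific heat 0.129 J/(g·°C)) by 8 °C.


q = mcΔT = 55 × 0.129 × 8
= 56.76 J

56.76 J


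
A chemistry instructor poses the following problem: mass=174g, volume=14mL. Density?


ρ = mass/volume
= 174/14
= 12.429 g/mL

12.429 g/mL


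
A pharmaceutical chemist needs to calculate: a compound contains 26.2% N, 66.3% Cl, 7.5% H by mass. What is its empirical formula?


Assume 100 g sample. Moles of each element:
  N: 26.2/14.01 = 1.87 mol
  Cl: 66.3/35.45 = 1.87 mol
  H: 7.5/1.008 = 7.44 mol
Divide by smallest (1.87):
  N: 1.87/1.87 = 1.0
  Cl: 1.87/1.87 = 1.0
  H: 7.44/1.87 = 3.98
Empirical formula: NH4Cl

NH4Cl


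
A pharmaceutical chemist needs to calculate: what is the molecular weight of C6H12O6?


M(C6H12O6) = 6×12.01 + 12×1.008 + 6×16.0
= 72.06 + 12.1 + 96.0
= 180.16 g/mol

180.16 g/mol


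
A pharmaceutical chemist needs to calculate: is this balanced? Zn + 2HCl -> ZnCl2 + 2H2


Equation: Zn + 2HCl -> ZnCl2 + 2H2
Check atoms: Cl: 2=2, H: 2≠4, Zn: 1=1
Not balanced

No, not balanced


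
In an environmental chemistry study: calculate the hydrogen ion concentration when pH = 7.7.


[H+] = 10^(-pH) = 10^(-7.7)
= 2.0×10^-8 M

2.0×10^-8 M


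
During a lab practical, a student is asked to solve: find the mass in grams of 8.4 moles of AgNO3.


M(AgNO3) = 169.88 g/mol
mass = n × M = 8.4 × 169.88 = 1426.99 g

1426.99 g


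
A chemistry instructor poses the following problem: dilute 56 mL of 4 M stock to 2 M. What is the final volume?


C1V1 = C2V2
4 × 56 = 2 × V2
V2 = 224/2 = 112.0 mL

112.0 mL


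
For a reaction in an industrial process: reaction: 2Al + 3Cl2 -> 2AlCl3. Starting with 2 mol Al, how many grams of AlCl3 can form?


Mole ratio AlCl3:Al = 2:2
n(AlCl3) = 2 × 2/2 = 2.000 mol
mass = 2.000 × 133.33 = 266.66 g

266.66 g


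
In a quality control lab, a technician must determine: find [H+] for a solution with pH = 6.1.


[H+] = 10^(-pH) = 10^(-6.1)
= 7.94×10^-7 M

7.94×10^-7 M


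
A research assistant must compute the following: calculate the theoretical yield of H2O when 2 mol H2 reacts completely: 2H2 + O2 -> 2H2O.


Mole ratio H2O:H2 = 2:2
n(H2O) = 2 × 2/2 = 2.000 mol
mass = 2.000 × 18.02 = 36.04 g

36.04 g


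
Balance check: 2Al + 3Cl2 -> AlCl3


Equation: 2Al + 3Cl2 -> AlCl3
Check atoms: Al: 2≠1, Cl: 6≠3
Not balanced

No, not balanced


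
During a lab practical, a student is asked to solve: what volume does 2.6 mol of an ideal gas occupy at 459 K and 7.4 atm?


PV = nRT  (R = 0.08206 L·atm/(mol·K))
V = nRT/P = 2.6×0.08206×459/7.4
= 13.234 L

13.234 L


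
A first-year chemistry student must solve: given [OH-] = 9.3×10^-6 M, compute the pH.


pOH = -log10([OH-]) = -log10(9.3×10^-6)
= 6 - log10(9.3) = 5.03
pH = 14 - pOH = 14 - 5.03 = 8.97

8.97


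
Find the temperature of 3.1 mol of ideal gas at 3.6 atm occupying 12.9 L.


PV = nRT  (R = 0.08206 L·atm/(mol·K))
T = PV/(nR) = 3.6×12.9/(3.1×0.08206)
= 46.44/0.254386
= 182.56 K

182.56 K


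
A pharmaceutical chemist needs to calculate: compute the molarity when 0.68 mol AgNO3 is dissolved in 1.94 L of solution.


M = n/V = 0.68/1.94 = 0.351 mol/L

0.351 M


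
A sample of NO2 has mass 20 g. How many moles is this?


M(NO2) = 46.01 g/mol
n = mass/M = 20/46.01 = 0.4347 mol

0.4347 mol


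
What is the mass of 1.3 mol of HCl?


M(HCl) = 36.46 g/mol
mass = n × M = 1.3 × 36.46 = 47.40 g

47.40 g


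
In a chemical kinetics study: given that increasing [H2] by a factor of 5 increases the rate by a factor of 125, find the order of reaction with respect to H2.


rate ∝ [H2]^n
5^n = 125 → n = 3
Order in H2: 3

3


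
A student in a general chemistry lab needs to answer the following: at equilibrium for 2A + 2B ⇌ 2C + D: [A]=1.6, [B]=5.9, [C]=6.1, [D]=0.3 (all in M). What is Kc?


Kc = [C]^2[D]/([A]^2[B]^2)
= (6.1^2 × 0.3^1)/(1.6^2 × 5.9^2)
= 11.163/89.1136
= 0.1253

0.1253


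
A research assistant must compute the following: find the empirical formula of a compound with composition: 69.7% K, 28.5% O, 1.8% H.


Assume 100 g sample. Moles of each element:
  K: 69.7/39.1 = 1.783 mol
  O: 28.5/16.0 = 1.781 mol
  H: 1.8/1.008 = 1.786 mol
Divide by smallest (1.781):
  K: 1.783/1.781 = 1.0
  O: 1.781/1.781 = 1.0
  H: 1.786/1.781 = 1.0
Empirical formula: KOH

KOH


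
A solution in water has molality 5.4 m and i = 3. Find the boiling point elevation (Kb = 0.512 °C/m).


ΔTb = Kb × m × i
= 0.512 × 5.4 × 3
= 8.2944 °C

8.2944 °C


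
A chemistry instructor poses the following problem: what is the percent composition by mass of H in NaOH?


M(NaOH) = 1×22.99 + 1×16.0 + 1×1.008 = 39.998 g/mol
Mass of H = 1 × 1.008 = 1.008 g/mol
% H = 1.008/39.998 × 100 = 2.52%

2.52%


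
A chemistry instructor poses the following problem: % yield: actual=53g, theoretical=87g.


% yield = actual/theoretical × 100
= 53/87 × 100
= 60.92%

60.92%


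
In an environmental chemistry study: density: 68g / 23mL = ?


ρ = mass/volume
= 68/23
= 2.957 g/mL

2.957 g/mL


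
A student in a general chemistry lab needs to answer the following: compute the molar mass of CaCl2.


M(CaCl2) = 1×40.08 + 2×35.45
= 40.08 + 70.9
= 110.98 g/mol

110.98 g/mol


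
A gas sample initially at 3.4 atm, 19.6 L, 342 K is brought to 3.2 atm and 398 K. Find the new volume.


P1V1/T1 = P2V2/T2
V2 = P1V1T2/(T1P2)
= 3.4×19.6×398/(342×3.2)
= 24.235 L

24.235 L


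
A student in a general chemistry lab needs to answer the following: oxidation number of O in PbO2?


O is usually -2
Oxidation number: -2

-2


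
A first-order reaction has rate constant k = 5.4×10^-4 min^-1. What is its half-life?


t½ = ln2/k = 0.693147/(5.4×10^-4 min^-1)
= 1284 min

1284 min


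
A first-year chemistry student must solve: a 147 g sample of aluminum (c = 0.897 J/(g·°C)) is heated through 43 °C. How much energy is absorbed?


q = mcΔT = 147 × 0.897 × 43
= 5669.94 J

5669.94 J


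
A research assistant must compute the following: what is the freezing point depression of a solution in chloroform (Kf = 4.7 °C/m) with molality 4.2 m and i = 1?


ΔTf = Kf × m × i
= 4.7 × 4.2 × 1
= 19.74 °C

19.74 °C


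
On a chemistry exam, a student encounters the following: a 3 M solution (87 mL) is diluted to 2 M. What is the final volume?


C1V1 = C2V2
3 × 87 = 2 × V2
V2 = 261/2 = 130.5 mL

130.5 mL


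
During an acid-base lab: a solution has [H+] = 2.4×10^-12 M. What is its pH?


pH = -log10([H+]) = -log10(2.4×10^-12)
= 12 - log10(2.4)
= 12 - 0.38
= 11.62

11.62


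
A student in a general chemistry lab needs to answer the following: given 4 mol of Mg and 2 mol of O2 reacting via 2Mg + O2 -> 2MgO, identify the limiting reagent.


Mole ratio available / coefficient:
  Mg: 4/2 = 2.000
  O2: 2/1 = 2.000
Smaller ratio is limiting.

neither (stoichiometric); Mg and O2 are fully consumed


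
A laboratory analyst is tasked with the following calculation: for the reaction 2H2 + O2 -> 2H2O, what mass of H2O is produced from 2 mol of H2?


Mole ratio H2O:H2 = 2:2
n(H2O) = 2 × 2/2 = 2.000 mol
mass = 2.000 × 18.02 = 36.04 g

36.04 g


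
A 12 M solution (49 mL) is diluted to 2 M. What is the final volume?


C1V1 = C2V2
12 × 49 = 2 × V2
V2 = 588/2 = 294.0 mL

294.0 mL


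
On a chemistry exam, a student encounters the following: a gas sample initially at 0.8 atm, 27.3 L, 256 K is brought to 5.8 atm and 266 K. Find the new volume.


P1V1/T1 = P2V2/T2
V2 = P1V1T2/(T1P2)
= 0.8×27.3×266/(256×5.8)
= 3.913 L

3.913 L


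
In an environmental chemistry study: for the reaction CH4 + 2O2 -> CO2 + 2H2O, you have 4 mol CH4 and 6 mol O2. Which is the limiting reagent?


Mole ratio available / coefficient:
  CH4: 4/1 = 4.000
  O2: 6/2 = 3.000
Smaller ratio is limiting.

O2


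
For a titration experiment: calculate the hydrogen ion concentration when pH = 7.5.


[H+] = 10^(-pH) = 10^(-7.5)
= 3.16×10^-8 M

3.16×10^-8 M


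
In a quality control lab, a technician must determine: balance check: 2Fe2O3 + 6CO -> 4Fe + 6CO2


Equation: 2Fe2O3 + 6CO -> 4Fe + 6CO2
Check atoms: C: 6=6, Fe: 4=4, O: 12=12
Balanced

Yes, balanced


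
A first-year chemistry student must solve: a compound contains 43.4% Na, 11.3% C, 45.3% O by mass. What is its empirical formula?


Assume 100 g sample. Moles of each element:
  Na: 43.4/22.99 = 1.888 mol
  C: 11.3/12.01 = 0.941 mol
  O: 45.3/16.0 = 2.831 mol
Divide by smallest (0.941):
  Na: 1.888/0.941 = 2.01
  C: 0.941/0.941 = 1.0
  O: 2.831/0.941 = 3.01
Empirical formula: Na2CO3

Na2CO3


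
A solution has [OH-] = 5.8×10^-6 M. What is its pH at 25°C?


pOH = -log10([OH-]) = -log10(5.8×10^-6)
= 6 - log10(5.8) = 5.24
pH = 14 - pOH = 14 - 5.24 = 8.76

8.76


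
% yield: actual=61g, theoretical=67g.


% yield = actual/theoretical × 100
= 61/67 × 100
= 91.04%

91.04%


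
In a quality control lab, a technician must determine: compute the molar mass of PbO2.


M(PbO2) = 1×207.2 + 2×16.0
= 207.2 + 32.0
= 239.2 g/mol

239.2 g/mol


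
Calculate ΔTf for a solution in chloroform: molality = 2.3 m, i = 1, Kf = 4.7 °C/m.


ΔTf = Kf × m × i
= 4.7 × 2.3 × 1
= 10.81 °C

10.81 °C


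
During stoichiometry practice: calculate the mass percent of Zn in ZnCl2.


M(ZnCl2) = 1×65.38 + 2×35.45 = 136.28 g/mol
Mass of Zn = 1 × 65.38 = 65.38 g/mol
% Zn = 65.38/136.28 × 100 = 47.97%

47.97%


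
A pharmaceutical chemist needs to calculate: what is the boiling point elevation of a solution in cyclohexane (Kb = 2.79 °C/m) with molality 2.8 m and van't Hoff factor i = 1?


ΔTb = Kb × m × i
= 2.79 × 2.8 × 1
= 7.812 °C

7.812 °C


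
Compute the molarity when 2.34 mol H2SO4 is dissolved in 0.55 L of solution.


M = n/V = 2.34/0.55 = 4.255 mol/L

4.255 M


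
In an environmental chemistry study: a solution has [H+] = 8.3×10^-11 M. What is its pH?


pH = -log10([H+]) = -log10(8.3×10^-11)
= 11 - log10(8.3)
= 11 - 0.92
= 10.08

10.08


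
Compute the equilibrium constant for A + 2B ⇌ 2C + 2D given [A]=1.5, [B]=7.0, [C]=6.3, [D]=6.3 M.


Kc = [C]^2[D]^2/([A][B]^2)
= (6.3^2 × 6.3^2)/(1.5^1 × 7.0^2)
= 1575.2961/73.5
= 21.43

21.43


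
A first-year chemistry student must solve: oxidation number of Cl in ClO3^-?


x + 3(-2) = -1, so x = +5
Oxidation number: +5

+5


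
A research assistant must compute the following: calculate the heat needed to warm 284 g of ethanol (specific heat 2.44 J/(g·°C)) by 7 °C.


q = mcΔT = 284 × 2.44 × 7
= 4850.72 J

4850.72 J


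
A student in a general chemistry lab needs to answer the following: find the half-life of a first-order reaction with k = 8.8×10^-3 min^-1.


t½ = ln2/k = 0.693147/(8.8×10^-3 min^-1)
= 78.77 min

78.77 min


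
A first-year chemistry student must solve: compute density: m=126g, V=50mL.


ρ = mass/volume
= 126/50
= 2.52 g/mL

2.52 g/mL


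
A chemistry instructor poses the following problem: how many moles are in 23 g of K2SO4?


M(K2SO4) = 174.27 g/mol
n = mass/M = 23/174.27 = 0.132 mol

0.132 mol


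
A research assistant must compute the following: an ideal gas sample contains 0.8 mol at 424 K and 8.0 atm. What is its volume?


PV = nRT  (R = 0.08206 L·atm/(mol·K))
V = nRT/P = 0.8×0.08206×424/8.0
= 3.479 L

3.479 L


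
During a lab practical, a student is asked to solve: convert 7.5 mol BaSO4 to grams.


M(BaSO4) = 233.4 g/mol
mass = n × M = 7.5 × 233.4 = 1750.50 g

1750.50 g


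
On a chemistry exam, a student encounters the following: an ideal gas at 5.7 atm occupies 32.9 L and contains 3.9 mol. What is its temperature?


PV = nRT  (R = 0.08206 L·atm/(mol·K))
T = PV/(nR) = 5.7×32.9/(3.9×0.08206)
= 187.53/0.320034
= 585.97 K

585.97 K


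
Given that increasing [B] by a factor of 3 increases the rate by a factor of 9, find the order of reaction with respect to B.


rate ∝ [B]^n
3^n = 9 → n = 2
Order in B: 2

2


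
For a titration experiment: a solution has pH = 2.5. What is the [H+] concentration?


[H+] = 10^(-pH) = 10^(-2.5)
= 3.16×10^-3 M

3.16×10^-3 M


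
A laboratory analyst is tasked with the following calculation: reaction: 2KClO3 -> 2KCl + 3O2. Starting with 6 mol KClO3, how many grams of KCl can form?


Mole ratio KCl:KClO3 = 2:2
n(KCl) = 6 × 2/2 = 6.000 mol
mass = 6.000 × 74.55 = 447.3 g

447.3 g


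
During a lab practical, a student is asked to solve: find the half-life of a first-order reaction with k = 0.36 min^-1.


t½ = ln2/k = 0.693147/(0.36 min^-1)
= 1.925 min

1.925 min


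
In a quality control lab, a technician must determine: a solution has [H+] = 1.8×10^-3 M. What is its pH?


pH = -log10([H+]) = -log10(1.8×10^-3)
= 3 - log10(1.8)
= 3 - 0.26
= 2.74

2.74


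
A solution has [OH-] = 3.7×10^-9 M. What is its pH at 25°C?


pOH = -log10([OH-]) = -log10(3.7×10^-9)
= 9 - log10(3.7) = 8.43
pH = 14 - pOH = 14 - 8.43 = 5.57

5.57


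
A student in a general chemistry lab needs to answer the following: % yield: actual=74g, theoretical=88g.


% yield = actual/theoretical × 100
= 74/88 × 100
= 84.09%

84.09%


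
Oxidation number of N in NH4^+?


x + 4(+1) = +1, so x = -3
Oxidation number: -3

-3


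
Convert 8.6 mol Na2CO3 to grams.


M(Na2CO3) = 105.99 g/mol
mass = n × M = 8.6 × 105.99 = 911.51 g

911.51 g


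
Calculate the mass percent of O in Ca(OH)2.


M(Ca(OH)2) = 1×40.08 + 2×16.0 + 2×1.008 = 74.096 g/mol
Mass of O = 2 × 16.0 = 32.00 g/mol
% O = 32.00/74.096 × 100 = 43.19%

43.19%


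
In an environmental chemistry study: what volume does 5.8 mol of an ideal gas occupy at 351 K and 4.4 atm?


PV = nRT  (R = 0.08206 L·atm/(mol·K))
V = nRT/P = 5.8×0.08206×351/4.4
= 37.968 L

37.968 L


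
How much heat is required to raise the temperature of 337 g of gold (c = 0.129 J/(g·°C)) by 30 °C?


q = mcΔT = 337 × 0.129 × 30
= 1304.19 J

1304.19 J


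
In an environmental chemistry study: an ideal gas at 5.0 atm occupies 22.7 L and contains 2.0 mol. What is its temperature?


PV = nRT  (R = 0.08206 L·atm/(mol·K))
T = PV/(nR) = 5.0×22.7/(2.0×0.08206)
= 113.50/0.164120
= 691.57 K

691.57 K


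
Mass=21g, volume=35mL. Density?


ρ = mass/volume
= 21/35
= 0.6 g/mL

0.6 g/mL


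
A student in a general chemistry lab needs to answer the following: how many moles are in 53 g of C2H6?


M(C2H6) = 30.07 g/mol
n = mass/M = 53/30.07 = 1.7626 mol

1.7626 mol


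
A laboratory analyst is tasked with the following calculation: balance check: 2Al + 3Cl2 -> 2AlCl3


Equation: 2Al + 3Cl2 -> 2AlCl3
Check atoms: Al: 2=2, Cl: 6=6
Balanced

Yes, balanced


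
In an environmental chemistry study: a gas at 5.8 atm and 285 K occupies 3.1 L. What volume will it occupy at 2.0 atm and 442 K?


P1V1/T1 = P2V2/T2
V2 = P1V1T2/(T1P2)
= 5.8×3.1×442/(285×2.0)
= 13.942 L

13.942 L


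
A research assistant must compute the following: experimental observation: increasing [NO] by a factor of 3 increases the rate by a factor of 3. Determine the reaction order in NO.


rate ∝ [NO]^n
3^n = 3 → n = 1
Order in NO: 1

1


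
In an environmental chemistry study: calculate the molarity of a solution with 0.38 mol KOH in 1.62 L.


M = n/V = 0.38/1.62 = 0.235 mol/L

0.235 M


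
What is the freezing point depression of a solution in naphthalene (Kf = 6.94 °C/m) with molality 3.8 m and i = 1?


ΔTf = Kf × m × i
= 6.94 × 3.8 × 1
= 26.372 °C

26.372 °C


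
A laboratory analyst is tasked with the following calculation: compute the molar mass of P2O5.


M(P2O5) = 2×30.97 + 5×16.0
= 61.94 + 80.0
= 141.94 g/mol

141.94 g/mol


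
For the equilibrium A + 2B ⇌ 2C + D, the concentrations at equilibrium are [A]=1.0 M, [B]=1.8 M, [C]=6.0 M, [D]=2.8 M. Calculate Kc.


Kc = [C]^2[D]/([A][B]^2)
= (6.0^2 × 2.8^1)/(1.0^1 × 1.8^2)
= 100.8/3.24
= 31.11

31.11


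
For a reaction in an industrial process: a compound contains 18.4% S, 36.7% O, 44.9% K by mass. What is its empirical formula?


Assume 100 g sample. Moles of each element:
  S: 18.4/32.07 = 0.574 mol
  O: 36.7/16.0 = 2.294 mol
  K: 44.9/39.1 = 1.148 mol
Divide by smallest (0.574):
  S: 0.574/0.574 = 1.0
  O: 2.294/0.574 = 4.0
  K: 1.148/0.574 = 2.0
Empirical formula: K2SO4

K2SO4


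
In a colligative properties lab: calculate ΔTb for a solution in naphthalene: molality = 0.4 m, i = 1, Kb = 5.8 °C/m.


ΔTb = Kb × m × i
= 5.8 × 0.4 × 1
= 2.32 °C

2.32 °C


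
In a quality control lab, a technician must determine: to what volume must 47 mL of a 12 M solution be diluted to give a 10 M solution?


C1V1 = C2V2
12 × 47 = 10 × V2
V2 = 564/10 = 56.4 mL

56.4 mL


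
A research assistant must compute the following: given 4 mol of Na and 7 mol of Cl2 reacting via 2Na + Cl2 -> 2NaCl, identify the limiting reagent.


Mole ratio available / coefficient:
  Na: 4/2 = 2.000
  Cl2: 7/1 = 7.000
Smaller ratio is limiting.

Na


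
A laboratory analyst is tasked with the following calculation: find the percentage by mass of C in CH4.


M(CH4) = 1×12.01 + 4×1.008 = 16.042 g/mol
Mass of C = 1 × 12.01 = 12.01 g/mol
% C = 12.01/16.042 × 100 = 74.87%

74.87%


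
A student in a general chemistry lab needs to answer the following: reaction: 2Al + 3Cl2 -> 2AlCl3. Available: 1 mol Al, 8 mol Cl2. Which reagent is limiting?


Mole ratio available / coefficient:
  Al: 1/2 = 0.500
  Cl2: 8/3 = 2.667
Smaller ratio is limiting.

Al


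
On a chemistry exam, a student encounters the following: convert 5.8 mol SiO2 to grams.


M(SiO2) = 60.09 g/mol
mass = n × M = 5.8 × 60.09 = 348.52 g

348.52 g


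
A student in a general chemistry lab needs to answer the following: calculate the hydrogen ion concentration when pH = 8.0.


[H+] = 10^(-pH) = 10^(-8.0)
= 1.0×10^-8 M

1.0×10^-8 M


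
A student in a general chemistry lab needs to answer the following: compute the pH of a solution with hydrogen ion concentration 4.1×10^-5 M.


pH = -log10([H+]) = -log10(4.1×10^-5)
= 5 - log10(4.1)
= 5 - 0.61
= 4.39

4.39


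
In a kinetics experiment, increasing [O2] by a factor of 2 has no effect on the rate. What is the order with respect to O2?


rate ∝ [O2]^n
rate ∝ [O2]^0
Order in O2: 0

0


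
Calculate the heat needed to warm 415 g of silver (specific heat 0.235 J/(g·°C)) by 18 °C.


q = mcΔT = 415 × 0.235 × 18
= 1755.45 J

1755.45 J


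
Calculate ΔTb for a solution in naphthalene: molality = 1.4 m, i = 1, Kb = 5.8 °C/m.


ΔTb = Kb × m × i
= 5.8 × 1.4 × 1
= 8.12 °C

8.12 °C


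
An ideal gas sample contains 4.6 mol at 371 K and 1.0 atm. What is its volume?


PV = nRT  (R = 0.08206 L·atm/(mol·K))
V = nRT/P = 4.6×0.08206×371/1.0
= 140.044 L

140.044 L


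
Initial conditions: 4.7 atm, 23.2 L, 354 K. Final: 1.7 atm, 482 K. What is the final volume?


P1V1/T1 = P2V2/T2
V2 = P1V1T2/(T1P2)
= 4.7×23.2×482/(354×1.7)
= 87.333 L

87.333 L


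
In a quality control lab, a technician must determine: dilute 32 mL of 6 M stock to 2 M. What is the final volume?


C1V1 = C2V2
6 × 32 = 2 × V2
V2 = 192/2 = 96.0 mL

96.0 mL


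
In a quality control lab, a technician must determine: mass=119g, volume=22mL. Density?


ρ = mass/volume
= 119/22
= 5.409 g/mL

5.409 g/mL


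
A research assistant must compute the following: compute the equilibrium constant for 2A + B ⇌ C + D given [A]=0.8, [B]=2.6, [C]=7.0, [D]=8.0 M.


Kc = [C][D]/([A]^2[B])
= (7.0^1 × 8.0^1)/(0.8^2 × 2.6^1)
= 56/1.664
= 33.65

33.65


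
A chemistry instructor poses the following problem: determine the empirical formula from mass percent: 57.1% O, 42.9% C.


Assume 100 g sample. Moles of each element:
  O: 57.1/16.0 = 3.569 mol
  C: 42.9/12.01 = 3.572 mol
Divide by smallest (3.569):
  O: 3.569/3.569 = 1.0
  C: 3.572/3.569 = 1.0
Empirical formula: CO

CO


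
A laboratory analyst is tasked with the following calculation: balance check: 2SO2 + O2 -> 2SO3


Equation: 2SO2 + O2 -> 2SO3
Check atoms: O: 6=6, S: 2=2
Balanced

Yes, balanced


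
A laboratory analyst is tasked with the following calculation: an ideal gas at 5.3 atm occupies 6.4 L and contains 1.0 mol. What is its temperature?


PV = nRT  (R = 0.08206 L·atm/(mol·K))
T = PV/(nR) = 5.3×6.4/(1.0×0.08206)
= 33.92/0.082060
= 413.36 K

413.36 K


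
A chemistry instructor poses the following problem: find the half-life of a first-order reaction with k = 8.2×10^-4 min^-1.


t½ = ln2/k = 0.693147/(8.2×10^-4 min^-1)
= 845.3 min

845.3 min


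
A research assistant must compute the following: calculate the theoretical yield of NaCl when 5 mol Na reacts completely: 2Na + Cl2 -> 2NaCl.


Mole ratio NaCl:Na = 2:2
n(NaCl) = 5 × 2/2 = 5.000 mol
mass = 5.000 × 58.44 = 292.2 g

292.2 g


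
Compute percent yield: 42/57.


% yield = actual/theoretical × 100
= 42/57 × 100
= 73.68%

73.68%


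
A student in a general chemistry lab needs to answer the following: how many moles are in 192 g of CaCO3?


M(CaCO3) = 100.09 g/mol
n = mass/M = 192/100.09 = 1.9183 mol

1.9183 mol


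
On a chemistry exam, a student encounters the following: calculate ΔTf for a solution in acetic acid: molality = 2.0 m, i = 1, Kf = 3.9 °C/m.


ΔTf = Kf × m × i
= 3.9 × 2.0 × 1
= 7.8 °C

7.8 °C


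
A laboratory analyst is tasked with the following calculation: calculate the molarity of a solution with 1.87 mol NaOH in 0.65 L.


M = n/V = 1.87/0.65 = 2.877 mol/L

2.877 M


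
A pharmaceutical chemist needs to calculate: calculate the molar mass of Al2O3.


M(Al2O3) = 2×26.98 + 3×16.0
= 53.96 + 48.0
= 101.96 g/mol

101.96 g/mol


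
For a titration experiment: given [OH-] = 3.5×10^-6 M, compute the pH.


pOH = -log10([OH-]) = -log10(3.5×10^-6)
= 6 - log10(3.5) = 5.46
pH = 14 - pOH = 14 - 5.46 = 8.54

8.54


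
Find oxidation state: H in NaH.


H with a metal (hydride): -1
Oxidation number: -1

-1


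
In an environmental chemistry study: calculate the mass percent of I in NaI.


M(NaI) = 1×22.99 + 1×126.9 = 149.89 g/mol
Mass of I = 1 × 126.9 = 126.90 g/mol
% I = 126.90/149.89 × 100 = 84.66%

84.66%


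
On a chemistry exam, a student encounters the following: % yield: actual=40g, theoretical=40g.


% yield = actual/theoretical × 100
= 40/40 × 100
= 100.0%

100.0%


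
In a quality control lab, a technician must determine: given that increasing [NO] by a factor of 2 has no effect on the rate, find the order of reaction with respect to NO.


rate ∝ [NO]^n
rate ∝ [NO]^0
Order in NO: 0

0


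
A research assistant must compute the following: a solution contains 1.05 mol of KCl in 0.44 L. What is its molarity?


M = n/V = 1.05/0.44 = 2.386 mol/L

2.386 M


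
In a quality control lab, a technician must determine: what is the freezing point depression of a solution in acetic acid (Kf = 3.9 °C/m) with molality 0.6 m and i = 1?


ΔTf = Kf × m × i
= 3.9 × 0.6 × 1
= 2.34 °C

2.34 °C


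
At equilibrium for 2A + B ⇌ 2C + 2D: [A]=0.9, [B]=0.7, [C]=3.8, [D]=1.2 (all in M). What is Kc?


Kc = [C]^2[D]^2/([A]^2[B])
= (3.8^2 × 1.2^2)/(0.9^2 × 0.7^1)
= 20.7936/0.567
= 36.67

36.67


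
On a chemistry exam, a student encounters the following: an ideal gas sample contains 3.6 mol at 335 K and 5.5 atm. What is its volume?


PV = nRT  (R = 0.08206 L·atm/(mol·K))
V = nRT/P = 3.6×0.08206×335/5.5
= 17.994 L

17.994 L


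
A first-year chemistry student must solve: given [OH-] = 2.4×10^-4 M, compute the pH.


pOH = -log10([OH-]) = -log10(2.4×10^-4)
= 4 - log10(2.4) = 3.62
pH = 14 - pOH = 14 - 3.62 = 10.38

10.38


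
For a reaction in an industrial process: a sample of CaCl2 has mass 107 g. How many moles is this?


M(CaCl2) = 110.98 g/mol
n = mass/M = 107/110.98 = 0.9641 mol

0.9641 mol


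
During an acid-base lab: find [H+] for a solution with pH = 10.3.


[H+] = 10^(-pH) = 10^(-10.3)
= 5.01×10^-11 M

5.01×10^-11 M


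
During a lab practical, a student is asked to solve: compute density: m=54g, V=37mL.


ρ = mass/volume
= 54/37
= 1.459 g/mL

1.459 g/mL


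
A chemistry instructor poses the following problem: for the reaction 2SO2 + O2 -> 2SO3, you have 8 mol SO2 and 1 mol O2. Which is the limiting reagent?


Mole ratio available / coefficient:
  SO2: 8/2 = 4.000
  O2: 1/1 = 1.000
Smaller ratio is limiting.

O2


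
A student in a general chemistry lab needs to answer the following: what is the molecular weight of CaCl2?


M(CaCl2) = 1×40.08 + 2×35.45
= 40.08 + 70.9
= 110.98 g/mol

110.98 g/mol


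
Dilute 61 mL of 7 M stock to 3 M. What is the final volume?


C1V1 = C2V2
7 × 61 = 3 × V2
V2 = 427/3 = 142.33 mL

142.33 mL


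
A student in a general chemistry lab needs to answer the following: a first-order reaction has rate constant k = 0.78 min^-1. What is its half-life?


t½ = ln2/k = 0.693147/(0.78 min^-1)
= 0.8887 min

0.8887 min


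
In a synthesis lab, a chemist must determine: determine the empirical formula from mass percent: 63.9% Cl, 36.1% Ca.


Assume 100 g sample. Moles of each element:
  Cl: 63.9/35.45 = 1.803 mol
  Ca: 36.1/40.08 = 0.901 mol
Divide by smallest (0.901):
  Cl: 1.803/0.901 = 2.0
  Ca: 0.901/0.901 = 1.0
Empirical formula: CaCl2

CaCl2


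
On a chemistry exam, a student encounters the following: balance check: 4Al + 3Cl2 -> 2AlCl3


Equation: 4Al + 3Cl2 -> 2AlCl3
Check atoms: Al: 4≠2, Cl: 6=6
Not balanced

No, not balanced


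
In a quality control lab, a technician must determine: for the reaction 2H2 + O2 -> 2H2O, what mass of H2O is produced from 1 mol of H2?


Mole ratio H2O:H2 = 2:2
n(H2O) = 1 × 2/2 = 1.000 mol
mass = 1.000 × 18.02 = 18.02 g

18.02 g


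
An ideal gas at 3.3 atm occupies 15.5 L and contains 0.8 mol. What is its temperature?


PV = nRT  (R = 0.08206 L·atm/(mol·K))
T = PV/(nR) = 3.3×15.5/(0.8×0.08206)
= 51.15/0.065648
= 779.16 K

779.16 K


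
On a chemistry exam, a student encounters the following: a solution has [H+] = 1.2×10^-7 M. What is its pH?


pH = -log10([H+]) = -log10(1.2×10^-7)
= 7 - log10(1.2)
= 7 - 0.08
= 6.92

6.92


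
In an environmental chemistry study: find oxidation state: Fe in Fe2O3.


2x + 3(-2) = 0, so x = +3
Oxidation number: +3

+3


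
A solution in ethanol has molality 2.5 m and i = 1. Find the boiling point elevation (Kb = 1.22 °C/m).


ΔTb = Kb × m × i
= 1.22 × 2.5 × 1
= 3.05 °C

3.05 °C


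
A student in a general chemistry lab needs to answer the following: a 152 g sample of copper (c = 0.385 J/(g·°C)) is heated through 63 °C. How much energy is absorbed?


q = mcΔT = 152 × 0.385 × 63
= 3686.76 J

3686.76 J


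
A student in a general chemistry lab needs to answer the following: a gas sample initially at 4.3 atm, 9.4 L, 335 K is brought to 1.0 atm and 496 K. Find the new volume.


P1V1/T1 = P2V2/T2
V2 = P1V1T2/(T1P2)
= 4.3×9.4×496/(335×1.0)
= 59.846 L

59.846 L


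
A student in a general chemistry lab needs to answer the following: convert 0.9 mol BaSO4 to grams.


M(BaSO4) = 233.4 g/mol
mass = n × M = 0.9 × 233.4 = 210.06 g

210.06 g


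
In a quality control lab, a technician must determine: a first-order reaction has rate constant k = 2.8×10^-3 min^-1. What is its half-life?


t½ = ln2/k = 0.693147/(2.8×10^-3 min^-1)
= 247.6 min

247.6 min


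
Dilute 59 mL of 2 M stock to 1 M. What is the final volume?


C1V1 = C2V2
2 × 59 = 1 × V2
V2 = 118/1 = 118.0 mL

118.0 mL


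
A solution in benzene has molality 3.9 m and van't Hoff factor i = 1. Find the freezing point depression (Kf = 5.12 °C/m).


ΔTf = Kf × m × i
= 5.12 × 3.9 × 1
= 19.968 °C

19.968 °C


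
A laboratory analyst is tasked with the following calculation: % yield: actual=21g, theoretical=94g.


% yield = actual/theoretical × 100
= 21/94 × 100
= 22.34%

22.34%


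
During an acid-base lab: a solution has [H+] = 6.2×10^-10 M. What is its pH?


pH = -log10([H+]) = -log10(6.2×10^-10)
= 10 - log10(6.2)
= 10 - 0.79
= 9.21

9.21


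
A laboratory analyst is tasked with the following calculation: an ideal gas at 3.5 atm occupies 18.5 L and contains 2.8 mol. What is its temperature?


PV = nRT  (R = 0.08206 L·atm/(mol·K))
T = PV/(nR) = 3.5×18.5/(2.8×0.08206)
= 64.75/0.229768
= 281.81 K

281.81 K
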